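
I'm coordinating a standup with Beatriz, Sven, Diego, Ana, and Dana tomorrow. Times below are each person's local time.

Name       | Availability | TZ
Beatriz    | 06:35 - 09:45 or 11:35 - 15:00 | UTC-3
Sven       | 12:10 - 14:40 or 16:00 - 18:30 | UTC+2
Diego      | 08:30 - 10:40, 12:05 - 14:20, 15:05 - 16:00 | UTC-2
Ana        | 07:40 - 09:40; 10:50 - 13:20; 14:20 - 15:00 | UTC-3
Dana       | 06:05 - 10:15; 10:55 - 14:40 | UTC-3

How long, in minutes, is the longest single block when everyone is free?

120

Beatriz in UTC: 09:35-12:45, 14:35-18:00 (add 3h to convert from UTC-3).
Sven in UTC: 10:10-12:40, 14:00-16:30 (subtract 2h to convert from UTC+2).
Diego in UTC: 10:30-12:40, 14:05-16:20, 17:05-18:00 (add 2h to convert from UTC-2).
Ana in UTC: 10:40-12:40, 13:50-16:20, 17:20-18:00 (add 3h to convert from UTC-3).
Dana in UTC: 09:05-13:15, 13:55-17:40 (add 3h to convert from UTC-3).
Beatriz ∩ Sven: 10:10-12:40, 14:35-16:30.
Beatriz ∩ Sven ∩ Diego: 10:30-12:40, 14:35-16:20.
Beatriz ∩ Sven ∩ Diego ∩ Ana: 10:40-12:40, 14:35-16:20.
Beatriz ∩ Sven ∩ Diego ∩ Ana ∩ Dana: 10:40-12:40, 14:35-16:20.
Those are the intersection windows.
The longest is 10:40-12:40 at 120 minutes.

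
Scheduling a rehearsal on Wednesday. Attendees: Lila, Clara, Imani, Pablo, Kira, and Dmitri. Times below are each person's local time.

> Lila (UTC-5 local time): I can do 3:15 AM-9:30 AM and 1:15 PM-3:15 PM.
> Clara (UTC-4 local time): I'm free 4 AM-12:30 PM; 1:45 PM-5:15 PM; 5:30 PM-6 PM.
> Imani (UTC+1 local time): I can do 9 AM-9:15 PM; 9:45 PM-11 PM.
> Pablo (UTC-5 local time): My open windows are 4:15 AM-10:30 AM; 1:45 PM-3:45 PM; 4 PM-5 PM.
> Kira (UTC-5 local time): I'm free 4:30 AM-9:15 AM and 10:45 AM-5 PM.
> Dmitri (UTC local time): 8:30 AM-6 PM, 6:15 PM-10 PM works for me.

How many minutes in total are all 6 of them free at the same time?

Lila in UTC: 08:15-14:30, 18:15-20:15 (add 5h to convert from UTC-5).
Clara in UTC: 08:00-16:30, 17:45-21:15, 21:30-22:00 (add 4h to convert from UTC-4).
Imani in UTC: 08:00-20:15, 20:45-22:00 (subtract 1h to convert from UTC+1).
Pablo in UTC: 09:15-15:30, 18:45-20:45, 21:00-22:00 (add 5h to convert from UTC-5).
Kira in UTC: 09:30-14:15, 15:45-22:00 (add 5h to convert from UTC-5).
Dmitri in UTC: 08:30-18:00, 18:15-22:00.
Lila ∩ Clara: 08:15-14:30, 18:15-20:15.
Lila ∩ Clara ∩ Imani: 08:15-14:30, 18:15-20:15.
Lila ∩ Clara ∩ Imani ∩ Pablo: 09:15-14:30, 18:45-20:15.
Lila ∩ Clara ∩ Imani ∩ Pablo ∩ Kira: 09:30-14:15, 18:45-20:15.
Lila ∩ Clara ∩ Imani ∩ Pablo ∩ Kira ∩ Dmitri: 09:30-14:15, 18:45-20:15.
Summing the common windows: 285 + 90 = 375 minutes.

375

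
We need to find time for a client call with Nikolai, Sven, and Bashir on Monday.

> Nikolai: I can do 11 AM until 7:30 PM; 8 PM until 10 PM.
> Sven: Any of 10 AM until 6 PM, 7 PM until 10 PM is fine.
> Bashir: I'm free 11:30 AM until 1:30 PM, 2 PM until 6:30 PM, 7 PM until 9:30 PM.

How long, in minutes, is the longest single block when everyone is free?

Nikolai ∩ Sven: 11:00-18:00, 19:00-19:30, 20:00-22:00.
Nikolai ∩ Sven ∩ Bashir: 11:30-13:30, 14:00-18:00, 19:00-19:30, 20:00-21:30.
Those are the intersection windows.
The longest is 14:00-18:00 at 240 minutes.

240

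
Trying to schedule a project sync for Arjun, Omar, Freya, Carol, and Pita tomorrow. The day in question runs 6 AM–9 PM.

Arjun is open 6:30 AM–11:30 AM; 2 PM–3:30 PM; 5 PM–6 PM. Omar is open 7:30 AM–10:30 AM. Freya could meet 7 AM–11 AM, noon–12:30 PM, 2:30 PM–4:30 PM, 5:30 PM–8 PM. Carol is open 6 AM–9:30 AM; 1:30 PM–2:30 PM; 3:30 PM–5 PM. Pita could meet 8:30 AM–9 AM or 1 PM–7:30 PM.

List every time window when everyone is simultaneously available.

Arjun ∩ Omar: 07:30-10:30.
Arjun ∩ Omar ∩ Freya: 07:30-10:30.
Arjun ∩ Omar ∩ Freya ∩ Carol: 07:30-09:30.
Arjun ∩ Omar ∩ Freya ∩ Carol ∩ Pita: 08:30-09:00.
Those are the intersection windows.

08:30-09:00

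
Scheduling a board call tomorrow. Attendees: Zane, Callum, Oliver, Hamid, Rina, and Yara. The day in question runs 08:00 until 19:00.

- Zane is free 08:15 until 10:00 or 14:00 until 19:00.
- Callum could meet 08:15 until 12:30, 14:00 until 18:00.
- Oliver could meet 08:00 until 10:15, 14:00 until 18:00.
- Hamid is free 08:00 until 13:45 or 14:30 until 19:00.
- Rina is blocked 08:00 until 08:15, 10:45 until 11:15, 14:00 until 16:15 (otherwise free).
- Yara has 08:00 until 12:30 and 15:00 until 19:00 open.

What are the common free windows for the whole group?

08:15-10:00, 16:15-18:00

Zane free: 08:15-10:00, 14:00-19:00.
Callum free: 08:15-12:30, 14:00-18:00.
Oliver free: 08:00-10:15, 14:00-18:00.
Hamid free: 08:00-13:45, 14:30-19:00.
Rina free: 08:15-10:45, 11:15-14:00, 16:15-19:00 (invert busy blocks within the working day).
Yara free: 08:00-12:30, 15:00-19:00.
Zane ∩ Callum: 08:15-10:00, 14:00-18:00.
Zane ∩ Callum ∩ Oliver: 08:15-10:00, 14:00-18:00.
Zane ∩ Callum ∩ Oliver ∩ Hamid: 08:15-10:00, 14:30-18:00.
Zane ∩ Callum ∩ Oliver ∩ Hamid ∩ Rina: 08:15-10:00, 16:15-18:00.
Zane ∩ Callum ∩ Oliver ∩ Hamid ∩ Rina ∩ Yara: 08:15-10:00, 16:15-18:00.
Those are the intersection windows.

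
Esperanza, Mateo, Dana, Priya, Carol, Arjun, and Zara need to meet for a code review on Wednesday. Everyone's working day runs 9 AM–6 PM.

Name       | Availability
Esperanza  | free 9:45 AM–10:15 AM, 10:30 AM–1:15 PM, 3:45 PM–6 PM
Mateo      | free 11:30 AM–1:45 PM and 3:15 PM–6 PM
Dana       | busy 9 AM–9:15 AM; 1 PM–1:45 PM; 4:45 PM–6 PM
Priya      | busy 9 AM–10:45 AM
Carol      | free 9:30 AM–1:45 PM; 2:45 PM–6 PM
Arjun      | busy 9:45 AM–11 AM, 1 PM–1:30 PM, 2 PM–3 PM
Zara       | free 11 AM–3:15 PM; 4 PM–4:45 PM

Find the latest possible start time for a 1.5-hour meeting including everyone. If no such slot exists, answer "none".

Esperanza free: 09:45-10:15, 10:30-13:15, 15:45-18:00.
Mateo free: 11:30-13:45, 15:15-18:00.
Dana free: 09:15-13:00, 13:45-16:45 (invert busy blocks within the working day).
Priya free: 10:45-18:00 (invert busy blocks within the working day).
Carol free: 09:30-13:45, 14:45-18:00.
Arjun free: 09:00-09:45, 11:00-13:00, 13:30-14:00, 15:00-18:00 (invert busy blocks within the working day).
Zara free: 11:00-15:15, 16:00-16:45.
Esperanza ∩ Mateo: 11:30-13:15, 15:45-18:00.
Esperanza ∩ Mateo ∩ Dana: 11:30-13:00, 15:45-16:45.
Esperanza ∩ Mateo ∩ Dana ∩ Priya: 11:30-13:00, 15:45-16:45.
Esperanza ∩ Mateo ∩ Dana ∩ Priya ∩ Carol: 11:30-13:00, 15:45-16:45.
Esperanza ∩ Mateo ∩ Dana ∩ Priya ∩ Carol ∩ Arjun: 11:30-13:00, 15:45-16:45.
Esperanza ∩ Mateo ∩ Dana ∩ Priya ∩ Carol ∩ Arjun ∩ Zara: 11:30-13:00, 16:00-16:45.
So the common availability across everyone is 11:30-13:00, 16:00-16:45.
The last common window of at least 90 minutes is 11:30-13:00; a 90-minute meeting can start as late as 11:30 and still end by 13:00.

11:30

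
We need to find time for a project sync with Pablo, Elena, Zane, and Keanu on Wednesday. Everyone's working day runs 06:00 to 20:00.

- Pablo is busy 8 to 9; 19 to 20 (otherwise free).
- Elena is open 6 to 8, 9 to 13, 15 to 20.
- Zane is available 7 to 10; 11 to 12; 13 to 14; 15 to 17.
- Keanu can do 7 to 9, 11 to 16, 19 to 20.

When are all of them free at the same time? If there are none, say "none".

07:00-08:00, 11:00-12:00, 15:00-16:00

Pablo free: 06:00-08:00, 09:00-19:00 (invert busy blocks within the working day).
Elena free: 06:00-08:00, 09:00-13:00, 15:00-20:00.
Zane free: 07:00-10:00, 11:00-12:00, 13:00-14:00, 15:00-17:00.
Keanu free: 07:00-09:00, 11:00-16:00, 19:00-20:00.
Pablo ∩ Elena: 06:00-08:00, 09:00-13:00, 15:00-19:00.
Pablo ∩ Elena ∩ Zane: 07:00-08:00, 09:00-10:00, 11:00-12:00, 15:00-17:00.
Pablo ∩ Elena ∩ Zane ∩ Keanu: 07:00-08:00, 11:00-12:00, 15:00-16:00.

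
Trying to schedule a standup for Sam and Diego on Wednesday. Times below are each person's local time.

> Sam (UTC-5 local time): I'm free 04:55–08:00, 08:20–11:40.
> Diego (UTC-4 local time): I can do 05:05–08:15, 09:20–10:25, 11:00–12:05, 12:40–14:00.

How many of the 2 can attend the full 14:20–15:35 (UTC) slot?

1

Sam in UTC: 09:55-13:00, 13:20-16:40 (add 5h to convert from UTC-5).
Diego in UTC: 09:05-12:15, 13:20-14:25, 15:00-16:05, 16:40-18:00 (add 4h to convert from UTC-4).
Sam can make the full 14:20-15:35 slot — that's 1.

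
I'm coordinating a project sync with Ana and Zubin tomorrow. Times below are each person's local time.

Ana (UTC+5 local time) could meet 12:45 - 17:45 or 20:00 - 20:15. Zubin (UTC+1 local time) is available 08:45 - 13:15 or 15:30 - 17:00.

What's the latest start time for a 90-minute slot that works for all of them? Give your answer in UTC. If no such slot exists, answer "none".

Ana in UTC: 07:45-12:45, 15:00-15:15 (subtract 5h to convert from UTC+5).
Zubin in UTC: 07:45-12:15, 14:30-16:00 (subtract 1h to convert from UTC+1).
Ana ∩ Zubin: 07:45-12:15, 15:00-15:15.
The last common window of at least 90 minutes is 07:45-12:15; a 90-minute meeting can start as late as 10:45 and still end by 12:15.

10:45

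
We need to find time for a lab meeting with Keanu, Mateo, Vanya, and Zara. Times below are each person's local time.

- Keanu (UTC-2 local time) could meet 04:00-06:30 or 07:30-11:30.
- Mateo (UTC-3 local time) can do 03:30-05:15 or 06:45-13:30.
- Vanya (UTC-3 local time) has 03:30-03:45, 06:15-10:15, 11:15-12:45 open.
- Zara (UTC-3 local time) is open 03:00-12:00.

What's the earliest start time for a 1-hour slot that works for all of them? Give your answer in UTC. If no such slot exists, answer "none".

Keanu in UTC: 06:00-08:30, 09:30-13:30 (add 2h to convert from UTC-2).
Mateo in UTC: 06:30-08:15, 09:45-16:30 (add 3h to convert from UTC-3).
Vanya in UTC: 06:30-06:45, 09:15-13:15, 14:15-15:45 (add 3h to convert from UTC-3).
Zara in UTC: 06:00-15:00 (add 3h to convert from UTC-3).
Keanu ∩ Mateo: 06:30-08:15, 09:45-13:30.
Keanu ∩ Mateo ∩ Vanya: 06:30-06:45, 09:45-13:15.
Keanu ∩ Mateo ∩ Vanya ∩ Zara: 06:30-06:45, 09:45-13:15.
Those are the intersection windows.
The first common window of at least 60 minutes is 09:45-13:15, so the earliest start is 09:45.

09:45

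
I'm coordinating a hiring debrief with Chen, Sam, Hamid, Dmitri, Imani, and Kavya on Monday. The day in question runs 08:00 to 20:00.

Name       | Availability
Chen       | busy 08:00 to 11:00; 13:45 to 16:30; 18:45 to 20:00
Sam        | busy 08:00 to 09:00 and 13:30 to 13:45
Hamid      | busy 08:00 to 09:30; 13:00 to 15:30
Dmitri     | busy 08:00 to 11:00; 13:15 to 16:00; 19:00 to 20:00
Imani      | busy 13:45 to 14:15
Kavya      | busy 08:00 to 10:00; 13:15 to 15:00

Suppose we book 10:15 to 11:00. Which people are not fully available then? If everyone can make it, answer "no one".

Chen, Dmitri

Chen free: 11:00-13:45, 16:30-18:45 (invert busy blocks within the working day).
Sam free: 09:00-13:30, 13:45-20:00 (invert busy blocks within the working day).
Hamid free: 09:30-13:00, 15:30-20:00 (invert busy blocks within the working day).
Dmitri free: 11:00-13:15, 16:00-19:00 (invert busy blocks within the working day).
Imani free: 08:00-13:45, 14:15-20:00 (invert busy blocks within the working day).
Kavya free: 10:00-13:15, 15:00-20:00 (invert busy blocks within the working day).
Chen: not fully free for 10:15-11:00. Sam: free for 10:15-11:00. Hamid: free for 10:15-11:00. Dmitri: not fully free for 10:15-11:00. Imani: free for 10:15-11:00. Kavya: free for 10:15-11:00.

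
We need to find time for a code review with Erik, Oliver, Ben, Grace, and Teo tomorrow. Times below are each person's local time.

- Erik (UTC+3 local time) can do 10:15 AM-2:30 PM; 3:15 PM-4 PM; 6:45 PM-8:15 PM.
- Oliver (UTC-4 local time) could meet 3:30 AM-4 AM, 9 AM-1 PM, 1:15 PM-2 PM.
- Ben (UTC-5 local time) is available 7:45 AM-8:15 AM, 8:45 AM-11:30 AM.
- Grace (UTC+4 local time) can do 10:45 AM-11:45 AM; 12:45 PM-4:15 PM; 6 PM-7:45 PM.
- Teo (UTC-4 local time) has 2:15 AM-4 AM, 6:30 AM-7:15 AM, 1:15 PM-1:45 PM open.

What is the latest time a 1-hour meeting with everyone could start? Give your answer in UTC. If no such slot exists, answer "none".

Erik in UTC: 07:15-11:30, 12:15-13:00, 15:45-17:15 (subtract 3h to convert from UTC+3).
Oliver in UTC: 07:30-08:00, 13:00-17:00, 17:15-18:00 (add 4h to convert from UTC-4).
Ben in UTC: 12:45-13:15, 13:45-16:30 (add 5h to convert from UTC-5).
Grace in UTC: 06:45-07:45, 08:45-12:15, 14:00-15:45 (subtract 4h to convert from UTC+4).
Teo in UTC: 06:15-08:00, 10:30-11:15, 17:15-17:45 (add 4h to convert from UTC-4).
Erik ∩ Oliver: 07:30-08:00, 15:45-17:00.
Erik ∩ Oliver ∩ Ben: 15:45-16:30.
Erik ∩ Oliver ∩ Ben ∩ Grace: ∅.
Erik ∩ Oliver ∩ Ben ∩ Grace ∩ Teo: ∅.
There is no time when everyone is free.
No common window is at least 60 minutes long.

none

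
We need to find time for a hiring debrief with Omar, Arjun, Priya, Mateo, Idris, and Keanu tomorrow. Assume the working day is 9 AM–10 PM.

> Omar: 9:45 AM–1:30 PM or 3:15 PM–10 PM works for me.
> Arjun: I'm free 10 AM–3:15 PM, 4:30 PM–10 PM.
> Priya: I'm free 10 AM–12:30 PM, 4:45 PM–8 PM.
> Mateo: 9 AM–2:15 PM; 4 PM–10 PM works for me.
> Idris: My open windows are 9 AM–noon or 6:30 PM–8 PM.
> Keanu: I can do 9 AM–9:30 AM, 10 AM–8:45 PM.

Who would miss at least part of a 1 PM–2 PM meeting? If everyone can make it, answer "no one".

Idris, Omar, Priya

Omar: not fully free for 13:00-14:00. Arjun: free for 13:00-14:00. Priya: not fully free for 13:00-14:00. Mateo: free for 13:00-14:00. Idris: not fully free for 13:00-14:00. Keanu: free for 13:00-14:00.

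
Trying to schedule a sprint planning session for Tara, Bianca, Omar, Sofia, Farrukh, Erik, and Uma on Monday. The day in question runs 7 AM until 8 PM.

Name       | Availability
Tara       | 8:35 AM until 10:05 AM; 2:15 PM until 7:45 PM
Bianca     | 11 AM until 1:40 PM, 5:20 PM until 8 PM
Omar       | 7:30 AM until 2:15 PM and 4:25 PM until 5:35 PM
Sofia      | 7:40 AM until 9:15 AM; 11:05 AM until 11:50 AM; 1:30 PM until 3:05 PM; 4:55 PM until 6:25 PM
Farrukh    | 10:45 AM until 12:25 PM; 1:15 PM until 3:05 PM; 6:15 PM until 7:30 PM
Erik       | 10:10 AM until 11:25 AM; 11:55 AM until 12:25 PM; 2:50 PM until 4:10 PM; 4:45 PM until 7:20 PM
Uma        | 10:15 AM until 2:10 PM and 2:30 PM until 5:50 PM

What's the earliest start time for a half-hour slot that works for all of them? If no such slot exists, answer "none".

none

Tara ∩ Bianca: 17:20-19:45.
Tara ∩ Bianca ∩ Omar: 17:20-17:35.
Tara ∩ Bianca ∩ Omar ∩ Sofia: 17:20-17:35.
Tara ∩ Bianca ∩ Omar ∩ Sofia ∩ Farrukh: ∅.
Tara ∩ Bianca ∩ Omar ∩ Sofia ∩ Farrukh ∩ Erik: ∅.
Tara ∩ Bianca ∩ Omar ∩ Sofia ∩ Farrukh ∩ Erik ∩ Uma: ∅.
There is no time when everyone is free.
No common window is at least 30 minutes long.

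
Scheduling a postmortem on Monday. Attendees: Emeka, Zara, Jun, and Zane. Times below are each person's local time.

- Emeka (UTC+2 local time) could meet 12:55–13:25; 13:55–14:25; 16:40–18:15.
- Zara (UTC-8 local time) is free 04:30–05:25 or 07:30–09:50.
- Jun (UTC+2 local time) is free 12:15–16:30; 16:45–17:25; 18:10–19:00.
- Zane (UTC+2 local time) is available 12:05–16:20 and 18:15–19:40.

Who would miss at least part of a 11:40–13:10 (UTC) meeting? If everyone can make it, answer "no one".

Emeka in UTC: 10:55-11:25, 11:55-12:25, 14:40-16:15 (subtract 2h to convert from UTC+2).
Zara in UTC: 12:30-13:25, 15:30-17:50 (add 8h to convert from UTC-8).
Jun in UTC: 10:15-14:30, 14:45-15:25, 16:10-17:00 (subtract 2h to convert from UTC+2).
Zane in UTC: 10:05-14:20, 16:15-17:40 (subtract 2h to convert from UTC+2).
Emeka: not fully free for 11:40-13:10. Zara: not fully free for 11:40-13:10. Jun: free for 11:40-13:10. Zane: free for 11:40-13:10.

Emeka, Zara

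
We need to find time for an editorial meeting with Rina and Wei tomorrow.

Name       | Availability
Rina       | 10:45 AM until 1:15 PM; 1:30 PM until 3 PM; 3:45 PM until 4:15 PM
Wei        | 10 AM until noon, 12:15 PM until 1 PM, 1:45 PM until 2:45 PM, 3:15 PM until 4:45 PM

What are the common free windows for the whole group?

Rina ∩ Wei: 10:45-12:00, 12:15-13:00, 13:45-14:45, 15:45-16:15.

10:45-12:00, 12:15-13:00, 13:45-14:45, 15:45-16:15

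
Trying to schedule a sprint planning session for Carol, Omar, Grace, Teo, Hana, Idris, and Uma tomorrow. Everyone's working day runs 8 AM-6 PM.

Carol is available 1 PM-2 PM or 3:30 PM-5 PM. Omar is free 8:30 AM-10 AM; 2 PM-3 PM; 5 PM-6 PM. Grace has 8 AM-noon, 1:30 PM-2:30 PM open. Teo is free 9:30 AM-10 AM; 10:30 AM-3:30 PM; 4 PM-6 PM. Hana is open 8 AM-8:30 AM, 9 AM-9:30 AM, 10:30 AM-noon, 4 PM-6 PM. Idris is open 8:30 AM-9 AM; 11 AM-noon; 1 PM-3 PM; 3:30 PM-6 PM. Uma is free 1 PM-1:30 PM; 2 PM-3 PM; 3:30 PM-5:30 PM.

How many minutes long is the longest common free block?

0

Carol ∩ Omar: ∅.
Carol ∩ Omar ∩ Grace: ∅.
Carol ∩ Omar ∩ Grace ∩ Teo: ∅.
Carol ∩ Omar ∩ Grace ∩ Teo ∩ Hana: ∅.
Carol ∩ Omar ∩ Grace ∩ Teo ∩ Hana ∩ Idris: ∅.
Carol ∩ Omar ∩ Grace ∩ Teo ∩ Hana ∩ Idris ∩ Uma: ∅.
There is no time when everyone is free.
No common window exists, so the longest block is 0 minutes.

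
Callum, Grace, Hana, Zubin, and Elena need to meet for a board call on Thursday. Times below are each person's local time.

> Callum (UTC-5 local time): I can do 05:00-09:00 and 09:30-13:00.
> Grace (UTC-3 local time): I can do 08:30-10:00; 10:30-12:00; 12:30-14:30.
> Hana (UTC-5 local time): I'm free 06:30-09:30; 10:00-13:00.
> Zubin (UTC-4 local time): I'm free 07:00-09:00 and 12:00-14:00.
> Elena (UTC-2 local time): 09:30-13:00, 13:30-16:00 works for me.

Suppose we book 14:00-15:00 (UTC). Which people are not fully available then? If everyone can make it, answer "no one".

Callum in UTC: 10:00-14:00, 14:30-18:00 (add 5h to convert from UTC-5).
Grace in UTC: 11:30-13:00, 13:30-15:00, 15:30-17:30 (add 3h to convert from UTC-3).
Hana in UTC: 11:30-14:30, 15:00-18:00 (add 5h to convert from UTC-5).
Zubin in UTC: 11:00-13:00, 16:00-18:00 (add 4h to convert from UTC-4).
Elena in UTC: 11:30-15:00, 15:30-18:00 (add 2h to convert from UTC-2).
Callum: not fully free for 14:00-15:00. Grace: free for 14:00-15:00. Hana: not fully free for 14:00-15:00. Zubin: not fully free for 14:00-15:00. Elena: free for 14:00-15:00.

Callum, Hana, Zubin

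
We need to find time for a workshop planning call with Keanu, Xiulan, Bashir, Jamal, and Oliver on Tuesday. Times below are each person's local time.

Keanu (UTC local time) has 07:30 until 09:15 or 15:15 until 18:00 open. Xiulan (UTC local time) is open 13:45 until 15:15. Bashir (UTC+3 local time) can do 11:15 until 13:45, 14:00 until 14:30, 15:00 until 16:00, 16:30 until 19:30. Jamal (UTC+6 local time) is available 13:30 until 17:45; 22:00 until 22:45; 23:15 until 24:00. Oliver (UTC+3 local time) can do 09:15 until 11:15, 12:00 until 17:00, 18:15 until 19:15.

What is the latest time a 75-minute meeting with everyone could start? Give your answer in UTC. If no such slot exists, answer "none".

Keanu in UTC: 07:30-09:15, 15:15-18:00.
Xiulan in UTC: 13:45-15:15.
Bashir in UTC: 08:15-10:45, 11:00-11:30, 12:00-13:00, 13:30-16:30 (subtract 3h to convert from UTC+3).
Jamal in UTC: 07:30-11:45, 16:00-16:45, 17:15-18:00 (subtract 6h to convert from UTC+6).
Oliver in UTC: 06:15-08:15, 09:00-14:00, 15:15-16:15 (subtract 3h to convert from UTC+3).
Keanu ∩ Xiulan: ∅.
Keanu ∩ Xiulan ∩ Bashir: ∅.
Keanu ∩ Xiulan ∩ Bashir ∩ Jamal: ∅.
Keanu ∩ Xiulan ∩ Bashir ∩ Jamal ∩ Oliver: ∅.
There is no time when everyone is free.
No common window is at least 75 minutes long.

none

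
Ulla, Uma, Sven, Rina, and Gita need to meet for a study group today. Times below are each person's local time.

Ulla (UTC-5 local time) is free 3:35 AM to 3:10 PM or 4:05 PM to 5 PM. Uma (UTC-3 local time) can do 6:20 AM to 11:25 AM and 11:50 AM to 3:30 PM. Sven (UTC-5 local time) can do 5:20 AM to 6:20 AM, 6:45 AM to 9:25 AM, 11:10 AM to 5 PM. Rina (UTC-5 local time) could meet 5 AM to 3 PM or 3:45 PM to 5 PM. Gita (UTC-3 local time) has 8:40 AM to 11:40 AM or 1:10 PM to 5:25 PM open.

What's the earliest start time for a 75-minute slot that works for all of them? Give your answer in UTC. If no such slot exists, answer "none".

11:45

Ulla in UTC: 08:35-20:10, 21:05-22:00 (add 5h to convert from UTC-5).
Uma in UTC: 09:20-14:25, 14:50-18:30 (add 3h to convert from UTC-3).
Sven in UTC: 10:20-11:20, 11:45-14:25, 16:10-22:00 (add 5h to convert from UTC-5).
Rina in UTC: 10:00-20:00, 20:45-22:00 (add 5h to convert from UTC-5).
Gita in UTC: 11:40-14:40, 16:10-20:25 (add 3h to convert from UTC-3).
Ulla ∩ Uma: 09:20-14:25, 14:50-18:30.
Ulla ∩ Uma ∩ Sven: 10:20-11:20, 11:45-14:25, 16:10-18:30.
Ulla ∩ Uma ∩ Sven ∩ Rina: 10:20-11:20, 11:45-14:25, 16:10-18:30.
Ulla ∩ Uma ∩ Sven ∩ Rina ∩ Gita: 11:45-14:25, 16:10-18:30.
So the common availability across everyone is 11:45-14:25, 16:10-18:30.
The first common window of at least 75 minutes is 11:45-14:25, so the earliest start is 11:45.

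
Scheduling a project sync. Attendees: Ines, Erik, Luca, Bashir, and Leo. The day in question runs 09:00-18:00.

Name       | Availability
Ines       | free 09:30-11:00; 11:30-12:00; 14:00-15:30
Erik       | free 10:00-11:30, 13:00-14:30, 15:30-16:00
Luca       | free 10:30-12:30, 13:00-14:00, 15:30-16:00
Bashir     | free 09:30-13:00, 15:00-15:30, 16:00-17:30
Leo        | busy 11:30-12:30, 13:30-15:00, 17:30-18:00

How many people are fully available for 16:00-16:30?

2

Ines free: 09:30-11:00, 11:30-12:00, 14:00-15:30.
Erik free: 10:00-11:30, 13:00-14:30, 15:30-16:00.
Luca free: 10:30-12:30, 13:00-14:00, 15:30-16:00.
Bashir free: 09:30-13:00, 15:00-15:30, 16:00-17:30.
Leo free: 09:00-11:30, 12:30-13:30, 15:00-17:30 (invert busy blocks within the working day).
Bashir and Leo can make the full 16:00-16:30 slot — that's 2.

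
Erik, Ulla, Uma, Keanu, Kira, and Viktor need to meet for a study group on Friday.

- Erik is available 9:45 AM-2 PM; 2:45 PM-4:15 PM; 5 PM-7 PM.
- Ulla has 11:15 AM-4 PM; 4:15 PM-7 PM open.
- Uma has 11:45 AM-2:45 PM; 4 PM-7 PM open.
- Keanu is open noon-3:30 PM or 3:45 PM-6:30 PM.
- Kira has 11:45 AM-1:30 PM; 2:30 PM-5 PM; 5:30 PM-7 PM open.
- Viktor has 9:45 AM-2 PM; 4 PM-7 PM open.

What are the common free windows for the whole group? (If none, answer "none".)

12:00-13:30, 17:30-18:30

Erik ∩ Ulla: 11:15-14:00, 14:45-16:00, 17:00-19:00.
Erik ∩ Ulla ∩ Uma: 11:45-14:00, 17:00-19:00.
Erik ∩ Ulla ∩ Uma ∩ Keanu: 12:00-14:00, 17:00-18:30.
Erik ∩ Ulla ∩ Uma ∩ Keanu ∩ Kira: 12:00-13:30, 17:30-18:30.
Erik ∩ Ulla ∩ Uma ∩ Keanu ∩ Kira ∩ Viktor: 12:00-13:30, 17:30-18:30.
Those are the intersection windows.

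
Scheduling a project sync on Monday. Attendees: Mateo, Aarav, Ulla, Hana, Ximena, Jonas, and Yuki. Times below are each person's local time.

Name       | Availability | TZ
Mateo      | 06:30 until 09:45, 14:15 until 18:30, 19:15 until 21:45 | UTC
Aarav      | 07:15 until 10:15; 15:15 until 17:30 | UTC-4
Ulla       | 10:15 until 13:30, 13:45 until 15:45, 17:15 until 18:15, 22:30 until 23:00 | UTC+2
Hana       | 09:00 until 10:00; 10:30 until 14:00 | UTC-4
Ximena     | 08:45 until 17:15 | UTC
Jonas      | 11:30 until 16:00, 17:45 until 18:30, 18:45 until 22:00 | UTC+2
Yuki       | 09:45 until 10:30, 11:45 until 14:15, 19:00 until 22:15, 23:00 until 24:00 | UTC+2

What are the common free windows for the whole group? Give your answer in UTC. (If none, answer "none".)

Mateo in UTC: 06:30-09:45, 14:15-18:30, 19:15-21:45.
Aarav in UTC: 11:15-14:15, 19:15-21:30 (add 4h to convert from UTC-4).
Ulla in UTC: 08:15-11:30, 11:45-13:45, 15:15-16:15, 20:30-21:00 (subtract 2h to convert from UTC+2).
Hana in UTC: 13:00-14:00, 14:30-18:00 (add 4h to convert from UTC-4).
Ximena in UTC: 08:45-17:15.
Jonas in UTC: 09:30-14:00, 15:45-16:30, 16:45-20:00 (subtract 2h to convert from UTC+2).
Yuki in UTC: 07:45-08:30, 09:45-12:15, 17:00-20:15, 21:00-22:00 (subtract 2h to convert from UTC+2).
Mateo ∩ Aarav: 19:15-21:30.
Mateo ∩ Aarav ∩ Ulla: 20:30-21:00.
Mateo ∩ Aarav ∩ Ulla ∩ Hana: ∅.
Mateo ∩ Aarav ∩ Ulla ∩ Hana ∩ Ximena: ∅.
Mateo ∩ Aarav ∩ Ulla ∩ Hana ∩ Ximena ∩ Jonas: ∅.
Mateo ∩ Aarav ∩ Ulla ∩ Hana ∩ Ximena ∩ Jonas ∩ Yuki: ∅.
There is no time when everyone is free.

none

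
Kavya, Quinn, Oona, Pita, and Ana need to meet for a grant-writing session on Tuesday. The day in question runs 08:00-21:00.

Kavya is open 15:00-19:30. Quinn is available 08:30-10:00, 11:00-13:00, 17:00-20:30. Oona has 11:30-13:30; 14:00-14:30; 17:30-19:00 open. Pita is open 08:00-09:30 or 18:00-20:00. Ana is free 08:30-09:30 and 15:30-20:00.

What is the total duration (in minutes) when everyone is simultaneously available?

Kavya ∩ Quinn: 17:00-19:30.
Kavya ∩ Quinn ∩ Oona: 17:30-19:00.
Kavya ∩ Quinn ∩ Oona ∩ Pita: 18:00-19:00.
Kavya ∩ Quinn ∩ Oona ∩ Pita ∩ Ana: 18:00-19:00.
Those are the intersection windows.
That's a single block of 60 minutes.

60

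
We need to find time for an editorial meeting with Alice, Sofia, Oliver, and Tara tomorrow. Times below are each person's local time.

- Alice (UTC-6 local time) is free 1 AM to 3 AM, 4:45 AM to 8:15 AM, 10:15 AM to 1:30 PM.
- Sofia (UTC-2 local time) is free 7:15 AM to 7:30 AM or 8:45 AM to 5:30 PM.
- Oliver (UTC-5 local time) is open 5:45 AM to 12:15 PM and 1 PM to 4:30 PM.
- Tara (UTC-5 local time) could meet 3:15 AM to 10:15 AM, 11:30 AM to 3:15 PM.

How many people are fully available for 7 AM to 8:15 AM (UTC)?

Alice in UTC: 07:00-09:00, 10:45-14:15, 16:15-19:30 (add 6h to convert from UTC-6).
Sofia in UTC: 09:15-09:30, 10:45-19:30 (add 2h to convert from UTC-2).
Oliver in UTC: 10:45-17:15, 18:00-21:30 (add 5h to convert from UTC-5).
Tara in UTC: 08:15-15:15, 16:30-20:15 (add 5h to convert from UTC-5).
Alice can make the full 07:00-08:15 slot — that's 1.

1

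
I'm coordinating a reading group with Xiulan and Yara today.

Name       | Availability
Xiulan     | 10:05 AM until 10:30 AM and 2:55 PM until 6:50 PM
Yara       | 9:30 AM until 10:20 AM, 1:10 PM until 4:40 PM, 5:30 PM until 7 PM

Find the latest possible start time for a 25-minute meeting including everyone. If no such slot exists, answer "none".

Xiulan ∩ Yara: 10:05-10:20, 14:55-16:40, 17:30-18:50.
So the common availability across everyone is 10:05-10:20, 14:55-16:40, 17:30-18:50.
The last common window of at least 25 minutes is 17:30-18:50; a 25-minute meeting can start as late as 18:25 and still end by 18:50.

18:25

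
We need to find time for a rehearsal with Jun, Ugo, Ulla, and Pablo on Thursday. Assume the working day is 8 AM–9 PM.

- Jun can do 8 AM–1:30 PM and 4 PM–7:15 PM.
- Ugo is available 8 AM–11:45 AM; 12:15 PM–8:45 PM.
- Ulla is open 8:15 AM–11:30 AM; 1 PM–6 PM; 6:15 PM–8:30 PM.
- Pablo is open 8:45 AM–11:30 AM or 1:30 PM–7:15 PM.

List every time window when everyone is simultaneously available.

Jun ∩ Ugo: 08:00-11:45, 12:15-13:30, 16:00-19:15.
Jun ∩ Ugo ∩ Ulla: 08:15-11:30, 13:00-13:30, 16:00-18:00, 18:15-19:15.
Jun ∩ Ugo ∩ Ulla ∩ Pablo: 08:45-11:30, 16:00-18:00, 18:15-19:15.

08:45-11:30, 16:00-18:00, 18:15-19:15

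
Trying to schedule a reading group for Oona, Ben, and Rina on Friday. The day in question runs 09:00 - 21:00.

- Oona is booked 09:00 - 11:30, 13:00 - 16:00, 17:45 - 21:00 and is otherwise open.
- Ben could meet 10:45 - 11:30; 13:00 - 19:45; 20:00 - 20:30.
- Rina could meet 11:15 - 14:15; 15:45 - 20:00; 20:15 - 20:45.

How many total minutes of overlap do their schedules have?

Oona free: 11:30-13:00, 16:00-17:45 (invert busy blocks within the working day).
Ben free: 10:45-11:30, 13:00-19:45, 20:00-20:30.
Rina free: 11:15-14:15, 15:45-20:00, 20:15-20:45.
Oona ∩ Ben: 16:00-17:45.
Oona ∩ Ben ∩ Rina: 16:00-17:45.
So the common availability across everyone is 16:00-17:45.
That's a single block of 105 minutes.

105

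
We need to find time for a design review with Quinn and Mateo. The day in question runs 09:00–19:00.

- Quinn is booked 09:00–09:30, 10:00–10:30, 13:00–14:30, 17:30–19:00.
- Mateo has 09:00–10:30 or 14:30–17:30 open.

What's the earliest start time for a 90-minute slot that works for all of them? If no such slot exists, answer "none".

Quinn free: 09:30-10:00, 10:30-13:00, 14:30-17:30 (invert busy blocks within the working day).
Mateo free: 09:00-10:30, 14:30-17:30.
Quinn ∩ Mateo: 09:30-10:00, 14:30-17:30.
The first common window of at least 90 minutes is 14:30-17:30, so the earliest start is 14:30.

14:30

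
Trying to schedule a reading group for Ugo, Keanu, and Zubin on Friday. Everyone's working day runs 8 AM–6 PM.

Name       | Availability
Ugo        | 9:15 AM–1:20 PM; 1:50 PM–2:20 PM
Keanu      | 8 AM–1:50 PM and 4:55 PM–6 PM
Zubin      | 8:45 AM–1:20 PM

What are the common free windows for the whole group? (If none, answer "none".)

Ugo ∩ Keanu: 09:15-13:20.
Ugo ∩ Keanu ∩ Zubin: 09:15-13:20.
So the common availability across everyone is 09:15-13:20.

09:15-13:20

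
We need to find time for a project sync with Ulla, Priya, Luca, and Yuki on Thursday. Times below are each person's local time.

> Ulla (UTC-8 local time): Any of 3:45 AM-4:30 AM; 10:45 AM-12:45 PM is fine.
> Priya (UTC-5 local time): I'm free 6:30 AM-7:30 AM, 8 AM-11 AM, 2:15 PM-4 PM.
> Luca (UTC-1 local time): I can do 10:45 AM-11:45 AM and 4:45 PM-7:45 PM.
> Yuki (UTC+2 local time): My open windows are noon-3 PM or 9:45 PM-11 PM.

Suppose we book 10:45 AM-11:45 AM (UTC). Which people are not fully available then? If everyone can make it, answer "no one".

Ulla in UTC: 11:45-12:30, 18:45-20:45 (add 8h to convert from UTC-8).
Priya in UTC: 11:30-12:30, 13:00-16:00, 19:15-21:00 (add 5h to convert from UTC-5).
Luca in UTC: 11:45-12:45, 17:45-20:45 (add 1h to convert from UTC-1).
Yuki in UTC: 10:00-13:00, 19:45-21:00 (subtract 2h to convert from UTC+2).
Ulla: not fully free for 10:45-11:45. Priya: not fully free for 10:45-11:45. Luca: not fully free for 10:45-11:45. Yuki: free for 10:45-11:45.

Luca, Priya, Ulla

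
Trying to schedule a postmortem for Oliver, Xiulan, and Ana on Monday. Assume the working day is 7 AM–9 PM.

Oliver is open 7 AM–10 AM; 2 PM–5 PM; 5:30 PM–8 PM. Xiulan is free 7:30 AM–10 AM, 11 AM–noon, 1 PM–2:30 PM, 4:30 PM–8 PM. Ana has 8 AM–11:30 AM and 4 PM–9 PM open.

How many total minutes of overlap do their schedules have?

300

Oliver ∩ Xiulan: 07:30-10:00, 14:00-14:30, 16:30-17:00, 17:30-20:00.
Oliver ∩ Xiulan ∩ Ana: 08:00-10:00, 16:30-17:00, 17:30-20:00.
So the common availability across everyone is 08:00-10:00, 16:30-17:00, 17:30-20:00.
Summing the common windows: 120 + 30 + 150 = 300 minutes.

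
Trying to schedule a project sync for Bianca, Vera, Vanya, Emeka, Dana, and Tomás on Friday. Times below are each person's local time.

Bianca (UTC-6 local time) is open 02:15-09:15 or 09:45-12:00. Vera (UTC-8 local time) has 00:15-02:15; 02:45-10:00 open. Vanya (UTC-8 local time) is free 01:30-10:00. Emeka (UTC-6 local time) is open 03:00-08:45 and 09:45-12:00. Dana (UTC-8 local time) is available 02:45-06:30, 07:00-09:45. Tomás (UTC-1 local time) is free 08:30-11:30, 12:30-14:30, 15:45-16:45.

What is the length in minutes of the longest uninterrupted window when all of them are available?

Bianca in UTC: 08:15-15:15, 15:45-18:00 (add 6h to convert from UTC-6).
Vera in UTC: 08:15-10:15, 10:45-18:00 (add 8h to convert from UTC-8).
Vanya in UTC: 09:30-18:00 (add 8h to convert from UTC-8).
Emeka in UTC: 09:00-14:45, 15:45-18:00 (add 6h to convert from UTC-6).
Dana in UTC: 10:45-14:30, 15:00-17:45 (add 8h to convert from UTC-8).
Tomás in UTC: 09:30-12:30, 13:30-15:30, 16:45-17:45 (add 1h to convert from UTC-1).
Bianca ∩ Vera: 08:15-10:15, 10:45-15:15, 15:45-18:00.
Bianca ∩ Vera ∩ Vanya: 09:30-10:15, 10:45-15:15, 15:45-18:00.
Bianca ∩ Vera ∩ Vanya ∩ Emeka: 09:30-10:15, 10:45-14:45, 15:45-18:00.
Bianca ∩ Vera ∩ Vanya ∩ Emeka ∩ Dana: 10:45-14:30, 15:45-17:45.
Bianca ∩ Vera ∩ Vanya ∩ Emeka ∩ Dana ∩ Tomás: 10:45-12:30, 13:30-14:30, 16:45-17:45.
The longest is 10:45-12:30 at 105 minutes.

105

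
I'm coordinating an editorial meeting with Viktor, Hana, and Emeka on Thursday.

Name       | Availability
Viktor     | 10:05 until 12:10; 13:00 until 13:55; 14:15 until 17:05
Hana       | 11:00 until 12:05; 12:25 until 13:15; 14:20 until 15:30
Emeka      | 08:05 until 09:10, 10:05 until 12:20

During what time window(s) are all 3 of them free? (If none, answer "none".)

Viktor ∩ Hana: 11:00-12:05, 13:00-13:15, 14:20-15:30.
Viktor ∩ Hana ∩ Emeka: 11:00-12:05.
Those are the intersection windows.

11:00-12:05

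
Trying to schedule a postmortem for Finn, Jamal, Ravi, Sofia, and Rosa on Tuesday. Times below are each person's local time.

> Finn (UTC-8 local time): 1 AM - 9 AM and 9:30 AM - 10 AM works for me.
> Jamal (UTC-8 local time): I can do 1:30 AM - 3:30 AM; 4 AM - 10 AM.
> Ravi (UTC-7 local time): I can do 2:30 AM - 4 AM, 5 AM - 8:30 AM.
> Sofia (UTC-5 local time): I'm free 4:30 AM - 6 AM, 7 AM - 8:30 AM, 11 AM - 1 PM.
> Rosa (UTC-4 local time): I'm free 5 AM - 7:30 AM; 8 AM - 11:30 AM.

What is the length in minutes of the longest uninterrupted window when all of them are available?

90

Finn in UTC: 09:00-17:00, 17:30-18:00 (add 8h to convert from UTC-8).
Jamal in UTC: 09:30-11:30, 12:00-18:00 (add 8h to convert from UTC-8).
Ravi in UTC: 09:30-11:00, 12:00-15:30 (add 7h to convert from UTC-7).
Sofia in UTC: 09:30-11:00, 12:00-13:30, 16:00-18:00 (add 5h to convert from UTC-5).
Rosa in UTC: 09:00-11:30, 12:00-15:30 (add 4h to convert from UTC-4).
Finn ∩ Jamal: 09:30-11:30, 12:00-17:00, 17:30-18:00.
Finn ∩ Jamal ∩ Ravi: 09:30-11:00, 12:00-15:30.
Finn ∩ Jamal ∩ Ravi ∩ Sofia: 09:30-11:00, 12:00-13:30.
Finn ∩ Jamal ∩ Ravi ∩ Sofia ∩ Rosa: 09:30-11:00, 12:00-13:30.
The longest is 09:30-11:00 at 90 minutes.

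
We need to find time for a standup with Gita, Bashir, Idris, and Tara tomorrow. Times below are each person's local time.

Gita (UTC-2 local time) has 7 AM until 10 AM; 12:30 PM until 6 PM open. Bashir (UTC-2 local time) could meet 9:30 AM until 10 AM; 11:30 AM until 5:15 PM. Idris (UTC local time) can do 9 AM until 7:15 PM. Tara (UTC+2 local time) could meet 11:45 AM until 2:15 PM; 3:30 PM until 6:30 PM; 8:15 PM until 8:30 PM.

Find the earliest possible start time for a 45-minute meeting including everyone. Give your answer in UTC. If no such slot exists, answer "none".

14:30

Gita in UTC: 09:00-12:00, 14:30-20:00 (add 2h to convert from UTC-2).
Bashir in UTC: 11:30-12:00, 13:30-19:15 (add 2h to convert from UTC-2).
Idris in UTC: 09:00-19:15.
Tara in UTC: 09:45-12:15, 13:30-16:30, 18:15-18:30 (subtract 2h to convert from UTC+2).
Gita ∩ Bashir: 11:30-12:00, 14:30-19:15.
Gita ∩ Bashir ∩ Idris: 11:30-12:00, 14:30-19:15.
Gita ∩ Bashir ∩ Idris ∩ Tara: 11:30-12:00, 14:30-16:30, 18:15-18:30.
Those are the intersection windows.
The first common window of at least 45 minutes is 14:30-16:30, so the earliest start is 14:30.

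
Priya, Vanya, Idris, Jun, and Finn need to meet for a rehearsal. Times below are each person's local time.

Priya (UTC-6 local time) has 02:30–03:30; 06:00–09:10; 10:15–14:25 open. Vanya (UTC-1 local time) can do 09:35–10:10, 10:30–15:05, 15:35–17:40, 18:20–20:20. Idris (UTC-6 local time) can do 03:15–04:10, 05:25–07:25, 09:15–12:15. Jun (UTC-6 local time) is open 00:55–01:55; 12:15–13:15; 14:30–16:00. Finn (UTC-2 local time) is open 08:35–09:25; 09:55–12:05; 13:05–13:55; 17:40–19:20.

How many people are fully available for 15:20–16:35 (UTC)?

1

Priya in UTC: 08:30-09:30, 12:00-15:10, 16:15-20:25 (add 6h to convert from UTC-6).
Vanya in UTC: 10:35-11:10, 11:30-16:05, 16:35-18:40, 19:20-21:20 (add 1h to convert from UTC-1).
Idris in UTC: 09:15-10:10, 11:25-13:25, 15:15-18:15 (add 6h to convert from UTC-6).
Jun in UTC: 06:55-07:55, 18:15-19:15, 20:30-22:00 (add 6h to convert from UTC-6).
Finn in UTC: 10:35-11:25, 11:55-14:05, 15:05-15:55, 19:40-21:20 (add 2h to convert from UTC-2).
Idris can make the full 15:20-16:35 slot — that's 1.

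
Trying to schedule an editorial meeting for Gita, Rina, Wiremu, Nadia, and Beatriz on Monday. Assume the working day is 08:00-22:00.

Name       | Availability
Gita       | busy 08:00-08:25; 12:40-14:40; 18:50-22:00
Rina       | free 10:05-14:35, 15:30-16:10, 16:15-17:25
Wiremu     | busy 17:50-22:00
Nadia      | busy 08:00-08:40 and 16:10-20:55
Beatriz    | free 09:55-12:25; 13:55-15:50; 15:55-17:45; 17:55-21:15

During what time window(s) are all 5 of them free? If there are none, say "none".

Gita free: 08:25-12:40, 14:40-18:50 (invert busy blocks within the working day).
Rina free: 10:05-14:35, 15:30-16:10, 16:15-17:25.
Wiremu free: 08:00-17:50 (invert busy blocks within the working day).
Nadia free: 08:40-16:10, 20:55-22:00 (invert busy blocks within the working day).
Beatriz free: 09:55-12:25, 13:55-15:50, 15:55-17:45, 17:55-21:15.
Gita ∩ Rina: 10:05-12:40, 15:30-16:10, 16:15-17:25.
Gita ∩ Rina ∩ Wiremu: 10:05-12:40, 15:30-16:10, 16:15-17:25.
Gita ∩ Rina ∩ Wiremu ∩ Nadia: 10:05-12:40, 15:30-16:10.
Gita ∩ Rina ∩ Wiremu ∩ Nadia ∩ Beatriz: 10:05-12:25, 15:30-15:50, 15:55-16:10.

10:05-12:25, 15:30-15:50, 15:55-16:10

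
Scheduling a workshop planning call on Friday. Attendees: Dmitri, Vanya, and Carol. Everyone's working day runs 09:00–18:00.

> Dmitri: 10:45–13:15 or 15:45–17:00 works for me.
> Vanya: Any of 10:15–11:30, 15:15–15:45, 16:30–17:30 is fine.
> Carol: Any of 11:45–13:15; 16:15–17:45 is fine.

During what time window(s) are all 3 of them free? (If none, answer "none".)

16:30-17:00

Dmitri ∩ Vanya: 10:45-11:30, 16:30-17:00.
Dmitri ∩ Vanya ∩ Carol: 16:30-17:00.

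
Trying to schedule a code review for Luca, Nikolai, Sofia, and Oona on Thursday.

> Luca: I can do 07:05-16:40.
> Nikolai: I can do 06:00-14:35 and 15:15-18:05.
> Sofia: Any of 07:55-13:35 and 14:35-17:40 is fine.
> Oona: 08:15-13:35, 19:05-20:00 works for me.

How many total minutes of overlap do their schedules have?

Luca ∩ Nikolai: 07:05-14:35, 15:15-16:40.
Luca ∩ Nikolai ∩ Sofia: 07:55-13:35, 15:15-16:40.
Luca ∩ Nikolai ∩ Sofia ∩ Oona: 08:15-13:35.
That's a single block of 320 minutes.

320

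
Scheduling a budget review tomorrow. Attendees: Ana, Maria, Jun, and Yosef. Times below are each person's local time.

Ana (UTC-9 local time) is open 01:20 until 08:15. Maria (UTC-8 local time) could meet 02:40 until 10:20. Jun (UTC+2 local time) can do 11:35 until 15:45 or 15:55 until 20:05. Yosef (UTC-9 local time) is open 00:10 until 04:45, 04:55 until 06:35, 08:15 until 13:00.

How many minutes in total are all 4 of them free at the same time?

Ana in UTC: 10:20-17:15 (add 9h to convert from UTC-9).
Maria in UTC: 10:40-18:20 (add 8h to convert from UTC-8).
Jun in UTC: 09:35-13:45, 13:55-18:05 (subtract 2h to convert from UTC+2).
Yosef in UTC: 09:10-13:45, 13:55-15:35, 17:15-22:00 (add 9h to convert from UTC-9).
Ana ∩ Maria: 10:40-17:15.
Ana ∩ Maria ∩ Jun: 10:40-13:45, 13:55-17:15.
Ana ∩ Maria ∩ Jun ∩ Yosef: 10:40-13:45, 13:55-15:35.
Summing the common windows: 185 + 100 = 285 minutes.

285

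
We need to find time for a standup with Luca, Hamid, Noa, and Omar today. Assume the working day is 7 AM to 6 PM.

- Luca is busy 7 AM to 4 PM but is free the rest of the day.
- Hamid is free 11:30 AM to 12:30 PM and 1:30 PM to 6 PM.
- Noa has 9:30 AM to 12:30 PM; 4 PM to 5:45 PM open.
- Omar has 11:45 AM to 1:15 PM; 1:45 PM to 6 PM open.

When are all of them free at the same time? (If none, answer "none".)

16:00-17:45

Luca free: 16:00-18:00 (invert busy blocks within the working day).
Hamid free: 11:30-12:30, 13:30-18:00.
Noa free: 09:30-12:30, 16:00-17:45.
Omar free: 11:45-13:15, 13:45-18:00.
Luca ∩ Hamid: 16:00-18:00.
Luca ∩ Hamid ∩ Noa: 16:00-17:45.
Luca ∩ Hamid ∩ Noa ∩ Omar: 16:00-17:45.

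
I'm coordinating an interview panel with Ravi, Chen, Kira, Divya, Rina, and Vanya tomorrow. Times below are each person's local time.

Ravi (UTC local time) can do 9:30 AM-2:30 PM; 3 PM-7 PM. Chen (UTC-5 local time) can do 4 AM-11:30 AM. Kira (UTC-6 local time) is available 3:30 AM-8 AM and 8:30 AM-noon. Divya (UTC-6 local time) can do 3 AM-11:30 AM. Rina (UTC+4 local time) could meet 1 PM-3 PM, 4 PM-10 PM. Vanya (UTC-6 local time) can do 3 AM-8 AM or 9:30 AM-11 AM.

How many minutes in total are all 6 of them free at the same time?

Ravi in UTC: 09:30-14:30, 15:00-19:00.
Chen in UTC: 09:00-16:30 (add 5h to convert from UTC-5).
Kira in UTC: 09:30-14:00, 14:30-18:00 (add 6h to convert from UTC-6).
Divya in UTC: 09:00-17:30 (add 6h to convert from UTC-6).
Rina in UTC: 09:00-11:00, 12:00-18:00 (subtract 4h to convert from UTC+4).
Vanya in UTC: 09:00-14:00, 15:30-17:00 (add 6h to convert from UTC-6).
Ravi ∩ Chen: 09:30-14:30, 15:00-16:30.
Ravi ∩ Chen ∩ Kira: 09:30-14:00, 15:00-16:30.
Ravi ∩ Chen ∩ Kira ∩ Divya: 09:30-14:00, 15:00-16:30.
Ravi ∩ Chen ∩ Kira ∩ Divya ∩ Rina: 09:30-11:00, 12:00-14:00, 15:00-16:30.
Ravi ∩ Chen ∩ Kira ∩ Divya ∩ Rina ∩ Vanya: 09:30-11:00, 12:00-14:00, 15:30-16:30.
Summing the common windows: 90 + 120 + 60 = 270 minutes.

270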